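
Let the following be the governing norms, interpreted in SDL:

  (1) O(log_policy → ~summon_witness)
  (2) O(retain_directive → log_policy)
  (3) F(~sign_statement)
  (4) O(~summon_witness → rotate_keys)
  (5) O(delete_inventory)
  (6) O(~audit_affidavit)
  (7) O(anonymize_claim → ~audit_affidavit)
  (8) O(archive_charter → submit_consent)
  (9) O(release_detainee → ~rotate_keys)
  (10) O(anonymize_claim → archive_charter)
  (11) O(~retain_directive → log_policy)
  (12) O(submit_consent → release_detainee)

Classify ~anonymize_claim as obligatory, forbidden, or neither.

By case analysis on retain_directive: premise 2 gives O(retain_directive → log_policy) and premise 11 gives O(~retain_directive → log_policy), so O(log_policy) either way.
Premise 1 is O(log_policy → ~summon_witness); since O(log_policy), deontic closure gives O(~summon_witness).
Premise 4 is O(~summon_witness → rotate_keys); since O(~summon_witness), deontic closure gives O(rotate_keys).
Premise 9 is O(release_detainee → ~rotate_keys); contrapositively O(rotate_keys → ~release_detainee). Since O(rotate_keys) holds, K gives O(~release_detainee).
The contrapositive of premise 12 (O(submit_consent → release_detainee)) is O(~release_detainee → ~submit_consent), and O(~release_detainee) is already established, so O(~submit_consent).
Premise 8, O(archive_charter → submit_consent), contraposes to O(~submit_consent → ~archive_charter); with O(~submit_consent) we get O(~archive_charter).
The contrapositive of premise 10 (O(anonymize_claim → archive_charter)) is O(~archive_charter → ~anonymize_claim), and O(~archive_charter) is already established, so O(~anonymize_claim).
Premises 3, 5, 6, 7 do not contribute to this derivation.
Hence ~anonymize_claim is obligatory.

Obligatory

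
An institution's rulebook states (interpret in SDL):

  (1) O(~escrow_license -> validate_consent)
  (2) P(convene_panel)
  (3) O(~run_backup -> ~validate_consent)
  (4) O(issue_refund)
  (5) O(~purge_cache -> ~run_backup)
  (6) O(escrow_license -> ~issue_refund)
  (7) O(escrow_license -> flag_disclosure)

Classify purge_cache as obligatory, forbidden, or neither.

Premise 4 states O(issue_refund) outright.
Premise 6, O(escrow_license -> ~issue_refund), contraposes to O(issue_refund -> ~escrow_license); with O(issue_refund) we get O(~escrow_license).
Premise 1 is O(~escrow_license -> validate_consent); since O(~escrow_license), deontic closure gives O(validate_consent).
Premise 3 is O(~run_backup -> ~validate_consent); contrapositively O(validate_consent -> run_backup). Since O(validate_consent) holds, K gives O(run_backup).
The contrapositive of premise 5 (O(~purge_cache -> ~run_backup)) is O(run_backup -> purge_cache), and O(run_backup) is already established, so O(purge_cache).
Premises 2, 7 do not contribute to this derivation.
Hence purge_cache is obligatory.

Obligatory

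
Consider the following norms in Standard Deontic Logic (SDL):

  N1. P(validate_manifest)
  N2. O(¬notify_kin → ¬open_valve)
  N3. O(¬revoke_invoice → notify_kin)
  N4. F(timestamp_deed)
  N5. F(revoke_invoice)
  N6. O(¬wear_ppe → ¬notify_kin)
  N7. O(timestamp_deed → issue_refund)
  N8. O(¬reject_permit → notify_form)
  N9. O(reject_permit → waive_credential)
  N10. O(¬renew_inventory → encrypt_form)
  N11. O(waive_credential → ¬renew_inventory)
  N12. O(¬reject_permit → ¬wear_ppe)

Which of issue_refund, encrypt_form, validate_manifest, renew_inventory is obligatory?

F(revoke_invoice) at premise 5 means O(¬revoke_invoice).
From O(¬revoke_invoice) and premise 3, O(¬revoke_invoice → notify_kin), we obtain O(notify_kin).
Premise 6, O(¬wear_ppe → ¬notify_kin), contraposes to O(notify_kin → wear_ppe); with O(notify_kin) we get O(wear_ppe).
Premise 12, O(¬reject_permit → ¬wear_ppe), contraposes to O(wear_ppe → reject_permit); with O(wear_ppe) we get O(reject_permit).
From O(reject_permit) and premise 9, O(reject_permit → waive_credential), we obtain O(waive_credential).
Applying K to premise 11 (O(waive_credential → ¬renew_inventory)) and O(waive_credential) yields O(¬renew_inventory).
Applying K to premise 10 (O(¬renew_inventory → encrypt_form)) and O(¬renew_inventory) yields O(encrypt_form).
So O(encrypt_form) holds — encrypt_form is obligatory. None of the other listed options is made obligatory by any chain of premises.

encrypt_form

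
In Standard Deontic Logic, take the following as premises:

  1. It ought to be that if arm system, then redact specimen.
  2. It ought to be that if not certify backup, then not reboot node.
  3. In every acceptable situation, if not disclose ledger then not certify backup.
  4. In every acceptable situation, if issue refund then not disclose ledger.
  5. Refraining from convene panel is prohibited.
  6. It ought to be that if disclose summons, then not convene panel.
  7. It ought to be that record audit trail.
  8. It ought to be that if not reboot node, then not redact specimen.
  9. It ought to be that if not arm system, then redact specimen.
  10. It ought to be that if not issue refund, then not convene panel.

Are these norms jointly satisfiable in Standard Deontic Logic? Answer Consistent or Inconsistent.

Premises 1 and 9 are O(arm_system → redact_specimen) and O(¬arm_system → redact_specimen); every ideal world satisfies arm_system or ¬arm_system, so in either case redact_specimen holds — hence O(redact_specimen).
Premise 8, O(¬reboot_node → ¬redact_specimen), contraposes to O(redact_specimen → reboot_node); with O(redact_specimen) we get O(reboot_node).
Premise 2, O(¬certify_backup → ¬reboot_node), contraposes to O(reboot_node → certify_backup); with O(reboot_node) we get O(certify_backup).
The contrapositive of premise 3 (O(¬disclose_ledger → ¬certify_backup)) is O(certify_backup → disclose_ledger), and O(certify_backup) is already established, so O(disclose_ledger).
Premise 4 is O(issue_refund → ¬disclose_ledger); contrapositively O(disclose_ledger → ¬issue_refund). Since O(disclose_ledger) holds, K gives O(¬issue_refund).
From O(¬issue_refund) and premise 10, O(¬issue_refund → ¬convene_panel), we obtain O(¬convene_panel).
But premise 5, F(¬convene_panel), means O(convene_panel).
We now have both O(¬convene_panel) and O(convene_panel) — convene_panel is simultaneously obligatory and forbidden, violating the D-axiom.

Inconsistent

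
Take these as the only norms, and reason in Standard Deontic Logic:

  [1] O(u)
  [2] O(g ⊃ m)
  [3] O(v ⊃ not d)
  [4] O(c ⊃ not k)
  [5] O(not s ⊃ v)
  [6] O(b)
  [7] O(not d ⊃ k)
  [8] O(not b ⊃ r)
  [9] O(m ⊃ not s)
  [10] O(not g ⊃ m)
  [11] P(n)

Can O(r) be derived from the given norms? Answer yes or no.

Premise 8 is O(not b ⊃ r), but O(not b) is not derivable from the premises, so it does not yield O(r).
No other premise forces O(r). An ideal world satisfying every premise can still have r false, so O(r) is not derivable.

No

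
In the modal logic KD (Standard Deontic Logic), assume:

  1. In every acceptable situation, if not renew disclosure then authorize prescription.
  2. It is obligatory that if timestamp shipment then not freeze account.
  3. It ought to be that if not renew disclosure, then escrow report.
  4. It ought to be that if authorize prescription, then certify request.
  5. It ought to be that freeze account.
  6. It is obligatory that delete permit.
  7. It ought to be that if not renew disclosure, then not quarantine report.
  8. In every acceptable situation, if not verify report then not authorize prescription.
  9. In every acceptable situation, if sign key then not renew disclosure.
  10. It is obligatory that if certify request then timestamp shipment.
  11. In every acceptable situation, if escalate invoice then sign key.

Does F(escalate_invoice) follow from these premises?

Yes

Premise 5 gives O(freeze_account).
Premise 2, O(timestamp_shipment → ¬freeze_account), contraposes to O(freeze_account → ¬timestamp_shipment); with O(freeze_account) we get O(¬timestamp_shipment).
The contrapositive of premise 10 (O(certify_request → timestamp_shipment)) is O(¬timestamp_shipment → ¬certify_request), and O(¬timestamp_shipment) is already established, so O(¬certify_request).
Premise 4, O(authorize_prescription → certify_request), contraposes to O(¬certify_request → ¬authorize_prescription); with O(¬certify_request) we get O(¬authorize_prescription).
Premise 1, O(¬renew_disclosure → authorize_prescription), contraposes to O(¬authorize_prescription → renew_disclosure); with O(¬authorize_prescription) we get O(renew_disclosure).
The contrapositive of premise 9 (O(sign_key → ¬renew_disclosure)) is O(renew_disclosure → ¬sign_key), and O(renew_disclosure) is already established, so O(¬sign_key).
Premise 11, O(escalate_invoice → sign_key), contraposes to O(¬sign_key → ¬escalate_invoice); with O(¬sign_key) we get O(¬escalate_invoice).
Premises 3, 6, 7, 8 do not contribute to this derivation.
So O(¬escalate_invoice) holds, i.e. F(escalate_invoice). The claim follows.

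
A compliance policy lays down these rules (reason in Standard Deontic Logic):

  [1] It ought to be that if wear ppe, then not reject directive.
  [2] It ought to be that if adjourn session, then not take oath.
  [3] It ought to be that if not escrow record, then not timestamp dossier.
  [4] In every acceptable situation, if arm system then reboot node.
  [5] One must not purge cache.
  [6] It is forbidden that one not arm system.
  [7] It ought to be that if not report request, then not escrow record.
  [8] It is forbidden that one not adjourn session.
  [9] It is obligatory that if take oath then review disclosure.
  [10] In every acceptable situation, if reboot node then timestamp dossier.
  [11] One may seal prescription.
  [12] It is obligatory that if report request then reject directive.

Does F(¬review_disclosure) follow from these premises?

No

Premise 9 is O(take_oath → review_disclosure), but O(take_oath) is not derivable from the premises, so it does not yield O(review_disclosure).
No other premise forces O(review_disclosure). An ideal world satisfying every premise can still have ¬review_disclosure true, so F(¬review_disclosure) is not derivable.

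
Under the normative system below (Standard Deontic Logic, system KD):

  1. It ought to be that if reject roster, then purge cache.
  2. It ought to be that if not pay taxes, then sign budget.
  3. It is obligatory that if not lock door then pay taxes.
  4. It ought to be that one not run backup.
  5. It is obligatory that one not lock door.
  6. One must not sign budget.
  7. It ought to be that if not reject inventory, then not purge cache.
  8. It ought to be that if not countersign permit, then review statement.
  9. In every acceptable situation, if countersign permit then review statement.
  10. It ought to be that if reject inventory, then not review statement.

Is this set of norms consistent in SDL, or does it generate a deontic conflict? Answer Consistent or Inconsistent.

Consistent

Premise 2 is O(¬pay_taxes → sign_budget), but O(¬pay_taxes) is not derivable from the premises, so it does not yield O(sign_budget).
So O(sign_budget) is not derivable, and the apparent clash with O(¬sign_budget) does not arise.
A world satisfying every obligation exists (e.g. countersign_permit=false, lock_door=false, pay_taxes=true, purge_cache=false, reject_inventory=false, reject_roster=false, review_statement=true, run_backup=false, sign_budget=false); no atom is both obligatory and forbidden, so the set is consistent.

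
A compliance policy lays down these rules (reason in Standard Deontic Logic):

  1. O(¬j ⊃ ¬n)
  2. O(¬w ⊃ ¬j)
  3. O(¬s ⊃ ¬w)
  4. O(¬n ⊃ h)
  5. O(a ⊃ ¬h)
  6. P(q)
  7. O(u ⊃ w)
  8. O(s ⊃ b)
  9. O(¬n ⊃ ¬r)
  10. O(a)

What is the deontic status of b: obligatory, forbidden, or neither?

Premise 10 states O(a) outright.
From O(a) and premise 5, O(a ⊃ ¬h), we obtain O(¬h).
The contrapositive of premise 4 (O(¬n ⊃ h)) is O(¬h ⊃ n), and O(¬h) is already established, so O(n).
Premise 1 is O(¬j ⊃ ¬n); contrapositively O(n ⊃ j). Since O(n) holds, K gives O(j).
Premise 2 is O(¬w ⊃ ¬j); contrapositively O(j ⊃ w). Since O(j) holds, K gives O(w).
Premise 3 is O(¬s ⊃ ¬w); contrapositively O(w ⊃ s). Since O(w) holds, K gives O(s).
Premise 8 is O(s ⊃ b); since O(s), deontic closure gives O(b).
Premises 6, 7, 9 do not contribute to this derivation.
Hence b is obligatory.

Obligatory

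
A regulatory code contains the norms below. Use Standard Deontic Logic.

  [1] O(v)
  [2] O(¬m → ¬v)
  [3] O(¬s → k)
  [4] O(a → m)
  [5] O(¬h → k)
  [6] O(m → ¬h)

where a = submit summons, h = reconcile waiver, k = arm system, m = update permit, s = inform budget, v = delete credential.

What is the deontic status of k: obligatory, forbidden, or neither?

Premise 1 states O(v) outright.
The contrapositive of premise 2 (O(¬m → ¬v)) is O(v → m), and O(v) is already established, so O(m).
From O(m) and premise 6, O(m → ¬h), we obtain O(¬h).
From O(¬h) and premise 5, O(¬h → k), we obtain O(k).
Premises 3, 4 do not contribute to this derivation.
Hence k is obligatory.

Obligatory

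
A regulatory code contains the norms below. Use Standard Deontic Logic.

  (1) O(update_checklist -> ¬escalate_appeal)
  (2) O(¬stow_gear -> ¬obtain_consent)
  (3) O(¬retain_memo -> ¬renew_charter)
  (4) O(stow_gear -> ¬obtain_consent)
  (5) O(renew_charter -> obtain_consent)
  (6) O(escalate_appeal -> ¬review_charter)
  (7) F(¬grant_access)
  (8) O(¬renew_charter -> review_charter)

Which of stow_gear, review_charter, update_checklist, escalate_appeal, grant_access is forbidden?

escalate_appeal

Premises 4 and 2 are O(stow_gear -> ¬obtain_consent) and O(¬stow_gear -> ¬obtain_consent); every ideal world satisfies stow_gear or ¬stow_gear, so in either case ¬obtain_consent holds — hence O(¬obtain_consent).
Premise 5 is O(renew_charter -> obtain_consent); contrapositively O(¬obtain_consent -> ¬renew_charter). Since O(¬obtain_consent) holds, K gives O(¬renew_charter).
With premise 8, O(¬renew_charter -> review_charter), the K-axiom yields O(review_charter).
Premise 6, O(escalate_appeal -> ¬review_charter), contraposes to O(review_charter -> ¬escalate_appeal); with O(review_charter) we get O(¬escalate_appeal).
So O(¬escalate_appeal) holds, i.e. escalate_appeal is forbidden. None of the other listed options is forbidden under the premises.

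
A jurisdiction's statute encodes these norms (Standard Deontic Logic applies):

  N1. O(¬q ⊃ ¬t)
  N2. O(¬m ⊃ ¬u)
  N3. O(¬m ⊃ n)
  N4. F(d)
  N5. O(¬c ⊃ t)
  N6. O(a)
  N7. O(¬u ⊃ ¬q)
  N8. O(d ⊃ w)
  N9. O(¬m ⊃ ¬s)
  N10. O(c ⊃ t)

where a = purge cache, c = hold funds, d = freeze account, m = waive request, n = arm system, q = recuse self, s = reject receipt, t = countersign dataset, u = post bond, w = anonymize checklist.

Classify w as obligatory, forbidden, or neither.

Premise 8 is O(d ⊃ w), but O(d) is not derivable from the premises, so it does not yield O(w).
No premise or chain of K-axiom applications forces O(w), and none forces O(¬w). So w is neither obligatory nor forbidden under these norms.

Neither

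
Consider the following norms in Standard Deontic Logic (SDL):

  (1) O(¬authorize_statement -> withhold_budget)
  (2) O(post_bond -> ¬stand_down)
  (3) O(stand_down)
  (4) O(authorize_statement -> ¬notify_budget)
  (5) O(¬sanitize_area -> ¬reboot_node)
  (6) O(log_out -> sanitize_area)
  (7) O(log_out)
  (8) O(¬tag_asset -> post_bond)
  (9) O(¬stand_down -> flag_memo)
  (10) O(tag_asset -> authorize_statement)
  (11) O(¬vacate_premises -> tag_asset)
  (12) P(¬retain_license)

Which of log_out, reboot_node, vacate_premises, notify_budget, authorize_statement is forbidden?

From premise 3 we have O(stand_down).
The contrapositive of premise 2 (O(post_bond -> ¬stand_down)) is O(stand_down -> ¬post_bond), and O(stand_down) is already established, so O(¬post_bond).
The contrapositive of premise 8 (O(¬tag_asset -> post_bond)) is O(¬post_bond -> tag_asset), and O(¬post_bond) is already established, so O(tag_asset).
With premise 10, O(tag_asset -> authorize_statement), the K-axiom yields O(authorize_statement).
From O(authorize_statement) and premise 4, O(authorize_statement -> ¬notify_budget), we obtain O(¬notify_budget).
So O(¬notify_budget) holds, i.e. notify_budget is forbidden. None of the other listed options is forbidden under the premises.

notify_budget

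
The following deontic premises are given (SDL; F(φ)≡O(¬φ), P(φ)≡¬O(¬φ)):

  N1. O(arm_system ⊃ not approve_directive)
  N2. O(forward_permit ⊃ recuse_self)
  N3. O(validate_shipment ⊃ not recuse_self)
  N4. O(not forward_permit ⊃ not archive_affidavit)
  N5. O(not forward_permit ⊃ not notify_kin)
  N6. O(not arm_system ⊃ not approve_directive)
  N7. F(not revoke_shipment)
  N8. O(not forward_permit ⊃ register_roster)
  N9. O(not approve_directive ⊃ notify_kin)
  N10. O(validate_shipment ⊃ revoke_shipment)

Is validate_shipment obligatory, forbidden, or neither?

By case analysis on arm_system: premise 1 gives O(arm_system ⊃ not approve_directive) and premise 6 gives O(not arm_system ⊃ not approve_directive), so O(not approve_directive) either way.
With premise 9, O(not approve_directive ⊃ notify_kin), the K-axiom yields O(notify_kin).
The contrapositive of premise 5 (O(not forward_permit ⊃ not notify_kin)) is O(notify_kin ⊃ forward_permit), and O(notify_kin) is already established, so O(forward_permit).
With premise 2, O(forward_permit ⊃ recuse_self), the K-axiom yields O(recuse_self).
Premise 3, O(validate_shipment ⊃ not recuse_self), contraposes to O(recuse_self ⊃ not validate_shipment); with O(recuse_self) we get O(not validate_shipment).
Premises 4, 7, 8, 10 do not contribute to this derivation.
Thus O(not validate_shipment), which is F(validate_shipment): validate_shipment is forbidden.

Forbidden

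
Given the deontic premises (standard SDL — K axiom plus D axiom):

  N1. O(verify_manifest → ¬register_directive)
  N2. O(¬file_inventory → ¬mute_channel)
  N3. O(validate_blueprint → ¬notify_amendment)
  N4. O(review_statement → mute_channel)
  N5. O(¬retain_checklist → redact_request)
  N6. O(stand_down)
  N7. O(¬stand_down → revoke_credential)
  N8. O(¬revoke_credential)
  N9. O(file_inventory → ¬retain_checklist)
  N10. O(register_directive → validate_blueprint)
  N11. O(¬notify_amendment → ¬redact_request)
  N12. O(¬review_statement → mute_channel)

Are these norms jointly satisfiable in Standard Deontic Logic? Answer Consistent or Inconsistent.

Consistent

Premise 7 is O(¬stand_down → revoke_credential), but O(¬stand_down) is not derivable from the premises, so it does not yield O(revoke_credential).
So O(revoke_credential) is not derivable, and the apparent clash with O(¬revoke_credential) does not arise.
A world satisfying every obligation exists (e.g. file_inventory=true, mute_channel=true, notify_amendment=true, redact_request=true, register_directive=false, retain_checklist=false, review_statement=false, revoke_credential=false, stand_down=true, validate_blueprint=false, verify_manifest=false); no atom is both obligatory and forbidden, so the set is consistent.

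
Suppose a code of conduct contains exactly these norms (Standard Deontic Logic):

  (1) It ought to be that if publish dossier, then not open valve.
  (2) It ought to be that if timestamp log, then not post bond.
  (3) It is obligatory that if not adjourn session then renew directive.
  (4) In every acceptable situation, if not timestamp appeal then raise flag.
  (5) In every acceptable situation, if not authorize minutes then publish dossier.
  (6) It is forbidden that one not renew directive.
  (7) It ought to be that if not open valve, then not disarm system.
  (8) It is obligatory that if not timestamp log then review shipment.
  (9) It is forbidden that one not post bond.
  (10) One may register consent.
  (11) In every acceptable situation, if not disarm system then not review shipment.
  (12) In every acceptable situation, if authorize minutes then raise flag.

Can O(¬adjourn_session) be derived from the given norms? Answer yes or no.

No

Premise 3 is O(¬adjourn_session → renew_directive); even if O(renew_directive) held, inferring O(¬adjourn_session) would be affirming the consequent — invalid.
No other premise forces O(¬adjourn_session). An ideal world satisfying every premise can still have ¬adjourn_session false, so O(¬adjourn_session) is not derivable.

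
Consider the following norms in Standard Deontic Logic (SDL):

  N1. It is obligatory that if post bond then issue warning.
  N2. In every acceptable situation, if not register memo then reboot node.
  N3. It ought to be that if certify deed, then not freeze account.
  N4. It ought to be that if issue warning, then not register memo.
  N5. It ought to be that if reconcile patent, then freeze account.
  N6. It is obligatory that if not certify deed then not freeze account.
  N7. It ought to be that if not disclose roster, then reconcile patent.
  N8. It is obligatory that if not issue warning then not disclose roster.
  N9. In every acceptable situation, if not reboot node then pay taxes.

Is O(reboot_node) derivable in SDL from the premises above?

Yes

By case analysis on ¬certify_deed: premise 6 gives O(¬certify_deed → ¬freeze_account) and premise 3 gives O(certify_deed → ¬freeze_account), so O(¬freeze_account) either way.
Premise 5, O(reconcile_patent → freeze_account), contraposes to O(¬freeze_account → ¬reconcile_patent); with O(¬freeze_account) we get O(¬reconcile_patent).
Premise 7, O(¬disclose_roster → reconcile_patent), contraposes to O(¬reconcile_patent → disclose_roster); with O(¬reconcile_patent) we get O(disclose_roster).
The contrapositive of premise 8 (O(¬issue_warning → ¬disclose_roster)) is O(disclose_roster → issue_warning), and O(disclose_roster) is already established, so O(issue_warning).
Premise 4 is O(issue_warning → ¬register_memo); since O(issue_warning), deontic closure gives O(¬register_memo).
Applying K to premise 2 (O(¬register_memo → reboot_node)) and O(¬register_memo) yields O(reboot_node).
Premises 1, 9 do not contribute to this derivation.
So O(reboot_node) follows.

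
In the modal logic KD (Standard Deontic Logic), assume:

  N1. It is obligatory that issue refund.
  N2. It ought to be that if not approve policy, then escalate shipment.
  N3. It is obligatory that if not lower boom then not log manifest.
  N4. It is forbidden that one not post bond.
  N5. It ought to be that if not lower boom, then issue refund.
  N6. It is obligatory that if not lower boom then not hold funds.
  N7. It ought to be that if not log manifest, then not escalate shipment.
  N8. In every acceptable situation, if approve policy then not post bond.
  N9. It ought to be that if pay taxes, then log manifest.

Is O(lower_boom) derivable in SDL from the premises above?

Yes

Premise 4, F(¬post_bond), is equivalent to O(post_bond).
Premise 8 is O(approve_policy → ¬post_bond); contrapositively O(post_bond → ¬approve_policy). Since O(post_bond) holds, K gives O(¬approve_policy).
Applying K to premise 2 (O(¬approve_policy → escalate_shipment)) and O(¬approve_policy) yields O(escalate_shipment).
Premise 7, O(¬log_manifest → ¬escalate_shipment), contraposes to O(escalate_shipment → log_manifest); with O(escalate_shipment) we get O(log_manifest).
Premise 3, O(¬lower_boom → ¬log_manifest), contraposes to O(log_manifest → lower_boom); with O(log_manifest) we get O(lower_boom).
Premises 1, 5, 6, 9 do not contribute to this derivation.
So O(lower_boom) follows.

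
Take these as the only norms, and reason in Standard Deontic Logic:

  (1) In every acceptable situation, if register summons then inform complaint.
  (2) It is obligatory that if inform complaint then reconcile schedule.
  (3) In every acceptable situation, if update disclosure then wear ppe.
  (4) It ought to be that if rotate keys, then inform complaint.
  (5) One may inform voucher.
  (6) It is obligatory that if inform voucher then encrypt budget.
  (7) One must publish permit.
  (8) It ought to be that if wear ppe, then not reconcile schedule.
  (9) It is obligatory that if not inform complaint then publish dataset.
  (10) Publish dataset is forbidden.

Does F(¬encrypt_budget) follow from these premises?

No

Premise 6 is O(inform_voucher → encrypt_budget), but O(inform_voucher) is not derivable from the premises (the permission P(inform_voucher) asserts only ¬O(¬inform_voucher), not O(inform_voucher)), so it does not yield O(encrypt_budget).
No other premise forces O(encrypt_budget). An ideal world satisfying every premise can still have ¬encrypt_budget true, so F(¬encrypt_budget) is not derivable.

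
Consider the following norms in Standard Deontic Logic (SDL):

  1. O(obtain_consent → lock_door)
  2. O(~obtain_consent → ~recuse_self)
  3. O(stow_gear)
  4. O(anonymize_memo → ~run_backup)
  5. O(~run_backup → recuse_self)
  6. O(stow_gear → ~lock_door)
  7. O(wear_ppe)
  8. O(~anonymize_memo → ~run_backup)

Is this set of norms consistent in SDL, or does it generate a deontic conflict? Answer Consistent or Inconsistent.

Inconsistent

Premises 8 and 4 cover both cases: O(~anonymize_memo → ~run_backup) and O(anonymize_memo → ~run_backup). Since ~anonymize_memo ∨ anonymize_memo is a tautology, O(~run_backup) follows.
With premise 5, O(~run_backup → recuse_self), the K-axiom yields O(recuse_self).
The contrapositive of premise 2 (O(~obtain_consent → ~recuse_self)) is O(recuse_self → obtain_consent), and O(recuse_self) is already established, so O(obtain_consent).
With premise 1, O(obtain_consent → lock_door), the K-axiom yields O(lock_door).
Premise 6, O(stow_gear → ~lock_door), contraposes to O(lock_door → ~stow_gear); with O(lock_door) we get O(~stow_gear).
However, premise 3 gives O(stow_gear).
We now have both O(~stow_gear) and O(stow_gear) — stow_gear is simultaneously obligatory and forbidden, violating the D-axiom.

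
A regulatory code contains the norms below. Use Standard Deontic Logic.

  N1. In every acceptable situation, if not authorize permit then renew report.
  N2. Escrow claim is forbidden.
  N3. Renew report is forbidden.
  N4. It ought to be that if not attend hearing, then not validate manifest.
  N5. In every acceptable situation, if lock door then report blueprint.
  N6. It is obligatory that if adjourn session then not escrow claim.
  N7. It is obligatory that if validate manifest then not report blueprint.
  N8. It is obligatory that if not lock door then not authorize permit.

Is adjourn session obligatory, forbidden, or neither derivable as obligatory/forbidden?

Premise 6 is O(adjourn_session → ¬escrow_claim); even if O(¬escrow_claim) held, inferring O(adjourn_session) would be affirming the consequent — invalid.
No premise or chain of K-axiom applications forces O(adjourn_session), and none forces O(¬adjourn_session). So adjourn_session is neither obligatory nor forbidden under these norms.

Neither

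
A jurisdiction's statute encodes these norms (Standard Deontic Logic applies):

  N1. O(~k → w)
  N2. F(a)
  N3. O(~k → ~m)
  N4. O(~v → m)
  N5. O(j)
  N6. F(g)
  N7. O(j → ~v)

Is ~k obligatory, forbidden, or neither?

Forbidden

Premise 5 gives O(j).
From O(j) and premise 7, O(j → ~v), we obtain O(~v).
From O(~v) and premise 4, O(~v → m), we obtain O(m).
Premise 3 is O(~k → ~m); contrapositively O(m → k). Since O(m) holds, K gives O(k).
Premises 1, 2, 6 do not contribute to this derivation.
Thus O(k), which is F(~k): ~k is forbidden.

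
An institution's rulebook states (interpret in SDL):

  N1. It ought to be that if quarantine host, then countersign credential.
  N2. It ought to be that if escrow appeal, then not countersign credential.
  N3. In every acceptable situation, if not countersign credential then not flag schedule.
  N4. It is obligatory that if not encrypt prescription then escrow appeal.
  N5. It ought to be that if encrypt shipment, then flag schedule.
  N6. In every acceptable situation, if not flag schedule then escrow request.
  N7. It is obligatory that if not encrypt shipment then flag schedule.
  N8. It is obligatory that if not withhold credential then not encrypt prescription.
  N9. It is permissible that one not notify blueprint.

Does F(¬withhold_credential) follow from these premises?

By case analysis on encrypt_shipment: premise 5 gives O(encrypt_shipment → flag_schedule) and premise 7 gives O(¬encrypt_shipment → flag_schedule), so O(flag_schedule) either way.
The contrapositive of premise 3 (O(¬countersign_credential → ¬flag_schedule)) is O(flag_schedule → countersign_credential), and O(flag_schedule) is already established, so O(countersign_credential).
Premise 2, O(escrow_appeal → ¬countersign_credential), contraposes to O(countersign_credential → ¬escrow_appeal); with O(countersign_credential) we get O(¬escrow_appeal).
The contrapositive of premise 4 (O(¬encrypt_prescription → escrow_appeal)) is O(¬escrow_appeal → encrypt_prescription), and O(¬escrow_appeal) is already established, so O(encrypt_prescription).
The contrapositive of premise 8 (O(¬withhold_credential → ¬encrypt_prescription)) is O(encrypt_prescription → withhold_credential), and O(encrypt_prescription) is already established, so O(withhold_credential).
Premises 1, 6, 9 do not contribute to this derivation.
So O(withhold_credential) holds, i.e. F(¬withhold_credential). The claim follows.

Yes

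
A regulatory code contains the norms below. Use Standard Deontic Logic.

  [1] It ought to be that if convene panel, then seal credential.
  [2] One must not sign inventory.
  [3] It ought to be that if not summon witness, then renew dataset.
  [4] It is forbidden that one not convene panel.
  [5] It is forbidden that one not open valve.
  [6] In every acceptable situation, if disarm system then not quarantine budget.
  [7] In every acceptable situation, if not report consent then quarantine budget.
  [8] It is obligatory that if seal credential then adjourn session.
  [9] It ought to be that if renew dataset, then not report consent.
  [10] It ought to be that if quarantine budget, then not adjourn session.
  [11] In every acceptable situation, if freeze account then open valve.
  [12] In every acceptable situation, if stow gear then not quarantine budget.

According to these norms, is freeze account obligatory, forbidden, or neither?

Neither

Premise 11 is O(freeze_account → open_valve); even if O(open_valve) held, inferring O(freeze_account) would be affirming the consequent — invalid.
No premise or chain of K-axiom applications forces O(freeze_account), and none forces O(¬freeze_account). So freeze_account is neither obligatory nor forbidden under these norms.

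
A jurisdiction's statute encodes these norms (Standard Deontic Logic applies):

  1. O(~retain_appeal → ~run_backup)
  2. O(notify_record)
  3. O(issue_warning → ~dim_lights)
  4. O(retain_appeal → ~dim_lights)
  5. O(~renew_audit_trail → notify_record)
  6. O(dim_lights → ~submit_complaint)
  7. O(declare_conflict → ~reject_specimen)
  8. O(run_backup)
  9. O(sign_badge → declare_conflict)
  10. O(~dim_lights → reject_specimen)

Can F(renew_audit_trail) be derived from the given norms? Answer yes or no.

No

Premise 5 is O(~renew_audit_trail → notify_record); even if O(notify_record) held, inferring O(~renew_audit_trail) would be affirming the consequent — invalid.
No other premise forces O(~renew_audit_trail). An ideal world satisfying every premise can still have renew_audit_trail true, so F(renew_audit_trail) is not derivable.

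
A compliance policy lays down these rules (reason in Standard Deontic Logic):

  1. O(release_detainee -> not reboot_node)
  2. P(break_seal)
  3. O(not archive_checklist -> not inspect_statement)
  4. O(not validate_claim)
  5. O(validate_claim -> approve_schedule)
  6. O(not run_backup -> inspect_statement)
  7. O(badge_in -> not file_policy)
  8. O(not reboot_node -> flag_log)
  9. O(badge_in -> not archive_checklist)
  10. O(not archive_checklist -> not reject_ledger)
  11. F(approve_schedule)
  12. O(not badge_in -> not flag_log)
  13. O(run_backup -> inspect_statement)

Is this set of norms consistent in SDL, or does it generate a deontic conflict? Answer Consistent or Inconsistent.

Consistent

Premise 5 is O(validate_claim -> approve_schedule), but O(validate_claim) is not derivable from the premises, so it does not yield O(approve_schedule).
So O(approve_schedule) is not derivable, and the apparent clash with O(not approve_schedule) does not arise.
A world satisfying every obligation exists (e.g. approve_schedule=false, archive_checklist=true, badge_in=false, break_seal=false, file_policy=false, flag_log=false, inspect_statement=true, reboot_node=true, reject_ledger=false, release_detainee=false, run_backup=false, validate_claim=false); no atom is both obligatory and forbidden, so the set is consistent.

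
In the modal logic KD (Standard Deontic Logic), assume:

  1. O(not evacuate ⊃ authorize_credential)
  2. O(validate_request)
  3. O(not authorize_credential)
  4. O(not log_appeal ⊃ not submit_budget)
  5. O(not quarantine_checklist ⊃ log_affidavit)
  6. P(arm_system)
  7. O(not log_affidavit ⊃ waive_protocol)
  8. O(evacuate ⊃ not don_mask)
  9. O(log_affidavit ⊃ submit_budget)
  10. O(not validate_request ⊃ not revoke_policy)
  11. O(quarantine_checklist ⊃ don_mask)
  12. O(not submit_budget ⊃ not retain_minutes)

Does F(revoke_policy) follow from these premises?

No

Premise 10 is O(not validate_request ⊃ not revoke_policy), but O(not validate_request) is not derivable from the premises, so it does not yield O(not revoke_policy).
No other premise forces O(not revoke_policy). An ideal world satisfying every premise can still have revoke_policy true, so F(revoke_policy) is not derivable.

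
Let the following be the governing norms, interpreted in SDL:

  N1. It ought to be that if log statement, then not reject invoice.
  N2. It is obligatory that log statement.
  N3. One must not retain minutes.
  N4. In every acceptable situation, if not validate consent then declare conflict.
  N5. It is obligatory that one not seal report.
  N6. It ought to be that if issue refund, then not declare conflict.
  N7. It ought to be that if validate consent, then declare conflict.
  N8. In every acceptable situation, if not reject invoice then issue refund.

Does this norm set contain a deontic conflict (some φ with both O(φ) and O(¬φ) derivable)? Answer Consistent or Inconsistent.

By case analysis on validate_consent: premise 7 gives O(validate_consent → declare_conflict) and premise 4 gives O(¬validate_consent → declare_conflict), so O(declare_conflict) either way.
The contrapositive of premise 6 (O(issue_refund → ¬declare_conflict)) is O(declare_conflict → ¬issue_refund), and O(declare_conflict) is already established, so O(¬issue_refund).
The contrapositive of premise 8 (O(¬reject_invoice → issue_refund)) is O(¬issue_refund → reject_invoice), and O(¬issue_refund) is already established, so O(reject_invoice).
Premise 1 is O(log_statement → ¬reject_invoice); contrapositively O(reject_invoice → ¬log_statement). Since O(reject_invoice) holds, K gives O(¬log_statement).
Yet premise 2 states O(log_statement).
We now have both O(¬log_statement) and O(log_statement) — log_statement is simultaneously obligatory and forbidden, violating the D-axiom.

Inconsistent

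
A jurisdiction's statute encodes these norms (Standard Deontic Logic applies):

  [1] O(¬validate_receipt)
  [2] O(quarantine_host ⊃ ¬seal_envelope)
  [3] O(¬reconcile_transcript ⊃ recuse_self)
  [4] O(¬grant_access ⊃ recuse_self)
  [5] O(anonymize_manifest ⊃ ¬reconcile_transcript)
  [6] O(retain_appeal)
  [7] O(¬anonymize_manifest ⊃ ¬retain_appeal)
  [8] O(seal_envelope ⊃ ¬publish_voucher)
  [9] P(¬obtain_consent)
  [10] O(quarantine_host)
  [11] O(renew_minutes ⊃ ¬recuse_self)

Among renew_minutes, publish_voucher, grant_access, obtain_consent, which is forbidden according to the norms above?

renew_minutes

Premise 6 states O(retain_appeal) outright.
The contrapositive of premise 7 (O(¬anonymize_manifest ⊃ ¬retain_appeal)) is O(retain_appeal ⊃ anonymize_manifest), and O(retain_appeal) is already established, so O(anonymize_manifest).
Applying K to premise 5 (O(anonymize_manifest ⊃ ¬reconcile_transcript)) and O(anonymize_manifest) yields O(¬reconcile_transcript).
Applying K to premise 3 (O(¬reconcile_transcript ⊃ recuse_self)) and O(¬reconcile_transcript) yields O(recuse_self).
Premise 11 is O(renew_minutes ⊃ ¬recuse_self); contrapositively O(recuse_self ⊃ ¬renew_minutes). Since O(recuse_self) holds, K gives O(¬renew_minutes).
So O(¬renew_minutes) holds, i.e. renew_minutes is forbidden. None of the other listed options is forbidden under the premises.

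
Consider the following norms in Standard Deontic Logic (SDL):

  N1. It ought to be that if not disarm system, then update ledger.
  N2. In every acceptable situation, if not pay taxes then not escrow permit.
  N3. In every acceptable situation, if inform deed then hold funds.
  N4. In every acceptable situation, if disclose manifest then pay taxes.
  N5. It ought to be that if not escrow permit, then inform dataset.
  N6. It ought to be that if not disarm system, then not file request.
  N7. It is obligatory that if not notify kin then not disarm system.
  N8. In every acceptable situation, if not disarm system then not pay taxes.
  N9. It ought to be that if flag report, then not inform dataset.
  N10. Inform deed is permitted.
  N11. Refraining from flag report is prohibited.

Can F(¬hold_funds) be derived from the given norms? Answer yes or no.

Premise 3 is O(inform_deed → hold_funds), but O(inform_deed) is not derivable from the premises (the permission P(inform_deed) asserts only ¬O(¬inform_deed), not O(inform_deed)), so it does not yield O(hold_funds).
No other premise forces O(hold_funds). An ideal world satisfying every premise can still have ¬hold_funds true, so F(¬hold_funds) is not derivable.

No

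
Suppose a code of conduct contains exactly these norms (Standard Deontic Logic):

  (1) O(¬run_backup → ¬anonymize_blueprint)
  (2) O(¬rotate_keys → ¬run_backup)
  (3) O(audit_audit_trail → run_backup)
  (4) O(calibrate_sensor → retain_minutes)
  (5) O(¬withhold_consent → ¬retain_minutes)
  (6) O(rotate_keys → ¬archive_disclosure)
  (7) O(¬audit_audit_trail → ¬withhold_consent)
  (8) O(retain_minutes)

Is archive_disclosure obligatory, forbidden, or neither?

Forbidden

Premise 8 states O(retain_minutes) outright.
Premise 5, O(¬withhold_consent → ¬retain_minutes), contraposes to O(retain_minutes → withhold_consent); with O(retain_minutes) we get O(withhold_consent).
Premise 7, O(¬audit_audit_trail → ¬withhold_consent), contraposes to O(withhold_consent → audit_audit_trail); with O(withhold_consent) we get O(audit_audit_trail).
Premise 3 is O(audit_audit_trail → run_backup); since O(audit_audit_trail), deontic closure gives O(run_backup).
The contrapositive of premise 2 (O(¬rotate_keys → ¬run_backup)) is O(run_backup → rotate_keys), and O(run_backup) is already established, so O(rotate_keys).
Premise 6 is O(rotate_keys → ¬archive_disclosure); since O(rotate_keys), deontic closure gives O(¬archive_disclosure).
Premises 1, 4 do not contribute to this derivation.
Thus O(¬archive_disclosure), which is F(archive_disclosure): archive_disclosure is forbidden.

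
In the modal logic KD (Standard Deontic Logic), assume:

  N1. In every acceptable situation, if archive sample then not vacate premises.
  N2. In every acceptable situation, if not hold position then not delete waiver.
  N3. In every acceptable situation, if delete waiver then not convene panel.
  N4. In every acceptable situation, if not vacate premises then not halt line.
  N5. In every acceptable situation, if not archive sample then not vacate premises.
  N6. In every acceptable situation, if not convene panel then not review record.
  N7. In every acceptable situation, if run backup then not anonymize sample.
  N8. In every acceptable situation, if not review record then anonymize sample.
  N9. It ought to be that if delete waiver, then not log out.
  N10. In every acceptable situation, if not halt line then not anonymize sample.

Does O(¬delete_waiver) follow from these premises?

Premises 1 and 5 cover both cases: O(archive_sample → ¬vacate_premises) and O(¬archive_sample → ¬vacate_premises). Since archive_sample ∨ ¬archive_sample is a tautology, O(¬vacate_premises) follows.
Premise 4 is O(¬vacate_premises → ¬halt_line); since O(¬vacate_premises), deontic closure gives O(¬halt_line).
Premise 10 is O(¬halt_line → ¬anonymize_sample); since O(¬halt_line), deontic closure gives O(¬anonymize_sample).
Premise 8, O(¬review_record → anonymize_sample), contraposes to O(¬anonymize_sample → review_record); with O(¬anonymize_sample) we get O(review_record).
Premise 6, O(¬convene_panel → ¬review_record), contraposes to O(review_record → convene_panel); with O(review_record) we get O(convene_panel).
Premise 3, O(delete_waiver → ¬convene_panel), contraposes to O(convene_panel → ¬delete_waiver); with O(convene_panel) we get O(¬delete_waiver).
Premises 2, 7, 9 do not contribute to this derivation.
So O(¬delete_waiver) follows.

Yes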